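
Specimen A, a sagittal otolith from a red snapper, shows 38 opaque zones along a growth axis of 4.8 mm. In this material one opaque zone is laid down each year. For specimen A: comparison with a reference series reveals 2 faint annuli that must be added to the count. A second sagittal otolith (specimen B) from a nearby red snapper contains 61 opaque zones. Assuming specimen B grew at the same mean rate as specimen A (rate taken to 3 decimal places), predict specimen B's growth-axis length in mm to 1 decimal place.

7.3 mm

Specimen A: adjusted count: 38 + 2 = 40 opaque zones.
A: 4.8 mm over 40 years gives 4.8 / 40 ≈ 0.120 mm/year.
Length of B = 0.120 × 61 = 7.3 mm.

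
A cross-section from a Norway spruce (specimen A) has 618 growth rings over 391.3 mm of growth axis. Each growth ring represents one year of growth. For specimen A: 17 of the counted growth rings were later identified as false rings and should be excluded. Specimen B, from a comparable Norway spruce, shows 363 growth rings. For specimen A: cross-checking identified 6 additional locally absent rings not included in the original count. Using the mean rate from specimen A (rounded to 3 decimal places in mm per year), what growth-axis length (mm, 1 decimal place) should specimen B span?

234.1 mm

Specimen A: true growth ring count = 618 − 17 + 6 = 607.
A: Mean rate = 391.3 mm / 607 years ≈ 0.645 mm/year.
Length of B = 0.645 × 363 = 234.1 mm.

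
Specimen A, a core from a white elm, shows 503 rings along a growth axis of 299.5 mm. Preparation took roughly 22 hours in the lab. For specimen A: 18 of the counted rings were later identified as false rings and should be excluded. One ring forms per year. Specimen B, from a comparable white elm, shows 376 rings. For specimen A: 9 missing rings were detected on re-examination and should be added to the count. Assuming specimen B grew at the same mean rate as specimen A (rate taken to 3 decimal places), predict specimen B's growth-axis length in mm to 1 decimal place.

Specimen A: true ring count = 503 − 18 + 9 = 494.
A: 299.5 mm over 494 years gives 299.5 / 494 ≈ 0.606 mm/year.
Length of B = 0.606 × 376 = 227.9 mm.

227.9 mm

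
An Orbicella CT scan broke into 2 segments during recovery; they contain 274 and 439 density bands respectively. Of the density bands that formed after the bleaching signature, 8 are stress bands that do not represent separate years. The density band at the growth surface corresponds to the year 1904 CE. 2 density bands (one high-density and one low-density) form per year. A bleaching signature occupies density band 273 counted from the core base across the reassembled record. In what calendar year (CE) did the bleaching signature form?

Total density bands = 274 + 439 = 713.
The bleaching signature sits at density band 273 from the core base, so 713 − 273 = 440 density bands formed after it.
Excluding 8 false density bands: 440 − 8 = 432.
432 density bands at 2 per year is 432 / 2 = 216 years.
1904 − 216 = 1688 CE.

1688 CE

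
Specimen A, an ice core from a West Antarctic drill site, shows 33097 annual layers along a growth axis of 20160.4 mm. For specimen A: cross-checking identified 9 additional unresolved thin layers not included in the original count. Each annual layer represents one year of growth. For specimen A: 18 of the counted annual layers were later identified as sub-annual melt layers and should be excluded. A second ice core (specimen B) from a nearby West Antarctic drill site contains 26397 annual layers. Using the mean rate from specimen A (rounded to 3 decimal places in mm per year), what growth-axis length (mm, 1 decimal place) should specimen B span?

Specimen A: true annual layer count = 33097 − 18 + 9 = 33088.
A: 20160.4 mm over 33088 years gives 20160.4 / 33088 ≈ 0.609 mm per year.
For B, 0.609 mm/year × 26397 years = 16075.8 mm.

16075.8 mm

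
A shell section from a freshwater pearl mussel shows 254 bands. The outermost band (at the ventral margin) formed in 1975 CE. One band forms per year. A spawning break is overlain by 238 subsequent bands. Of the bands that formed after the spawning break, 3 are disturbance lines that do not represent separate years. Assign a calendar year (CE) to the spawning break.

1740 CE

238 bands post-date the spawning break.
238 − 3 false = 235 true bands after the spawning break.
Counting back 235 years from 1975 CE places the spawning break in 1975 − 235 = 1740 CE.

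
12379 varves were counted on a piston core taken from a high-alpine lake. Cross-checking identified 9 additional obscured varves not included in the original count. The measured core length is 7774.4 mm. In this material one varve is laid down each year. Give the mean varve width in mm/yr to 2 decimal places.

True varve count = 12379 + 9 = 12388.
7774.4 mm over 12388 years gives 7774.4 / 12388 ≈ 0.63 mm/yr.

0.63 mm/yr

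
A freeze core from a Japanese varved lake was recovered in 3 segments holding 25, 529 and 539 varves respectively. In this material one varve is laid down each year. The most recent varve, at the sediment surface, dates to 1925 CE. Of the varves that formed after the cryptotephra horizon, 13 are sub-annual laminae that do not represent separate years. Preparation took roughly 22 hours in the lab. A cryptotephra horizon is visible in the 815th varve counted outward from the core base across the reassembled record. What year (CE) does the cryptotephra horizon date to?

Total varves = 25 + 529 + 539 = 1093.
Between varve 815 and the sediment surface there are 1093 − 815 = 278 varves.
Excluding 13 false varves: 278 − 13 = 265.
Counting back 265 years from 1925 CE places the cryptotephra horizon in 1925 − 265 = 1660 CE.

1660 CE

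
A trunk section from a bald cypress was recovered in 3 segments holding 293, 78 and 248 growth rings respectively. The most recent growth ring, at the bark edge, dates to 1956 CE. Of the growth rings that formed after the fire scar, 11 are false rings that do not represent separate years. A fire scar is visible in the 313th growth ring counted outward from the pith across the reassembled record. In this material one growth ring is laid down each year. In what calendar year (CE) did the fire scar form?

Total growth rings = 293 + 78 + 248 = 619.
619 − 313 = 306 growth rings lie beyond the fire scar toward the bark edge.
306 − 11 false = 295 true growth rings after the fire scar.
The growth ring at the bark edge is 1956 CE, so the fire scar dates to 1956 − 295 = 1661 CE.

1661 CE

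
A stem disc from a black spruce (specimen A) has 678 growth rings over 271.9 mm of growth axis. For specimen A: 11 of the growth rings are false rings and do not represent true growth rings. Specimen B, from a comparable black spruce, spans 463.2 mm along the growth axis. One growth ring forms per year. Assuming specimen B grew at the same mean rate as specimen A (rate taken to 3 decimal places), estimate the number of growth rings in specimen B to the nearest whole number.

Specimen A: adjusted count: 678 − 11 = 667 growth rings.
A: Mean rate = 271.9 mm / 667 years ≈ 0.408 mm per year.
B spans 463.2 / 0.408 = 1135.29 years ≈ 1135 growth rings.

1135 growth rings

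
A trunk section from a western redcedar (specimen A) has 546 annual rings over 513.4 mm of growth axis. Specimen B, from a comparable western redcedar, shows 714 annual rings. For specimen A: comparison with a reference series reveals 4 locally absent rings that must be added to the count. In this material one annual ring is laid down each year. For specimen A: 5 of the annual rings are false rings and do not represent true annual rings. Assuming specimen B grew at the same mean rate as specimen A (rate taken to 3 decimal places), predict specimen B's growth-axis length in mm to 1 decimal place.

672.6 mm

Specimen A: adjusted count: 546 − 5 + 4 = 545 annual rings.
A: Extension rate ≈ 513.4 / 545 = 0.942 mm per year.
For B, 0.942 mm/year × 714 years = 672.6 mm.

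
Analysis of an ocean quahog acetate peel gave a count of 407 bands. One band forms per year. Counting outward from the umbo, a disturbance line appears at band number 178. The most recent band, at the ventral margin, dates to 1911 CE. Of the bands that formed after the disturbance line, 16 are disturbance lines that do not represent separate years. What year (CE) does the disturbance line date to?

1698 CE

The disturbance line sits at band 178 from the umbo, so 407 − 178 = 229 bands formed after it.
Removing the 16 false bands leaves 229 − 16 = 213 true bands beyond the disturbance line.
The band at the ventral margin is 1911 CE, so the disturbance line dates to 1911 − 213 = 1698 CE.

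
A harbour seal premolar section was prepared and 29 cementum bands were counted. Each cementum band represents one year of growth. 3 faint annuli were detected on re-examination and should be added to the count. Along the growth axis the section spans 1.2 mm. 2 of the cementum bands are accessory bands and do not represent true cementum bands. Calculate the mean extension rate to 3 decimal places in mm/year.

Adjusted count: 29 − 2 + 3 = 30 cementum bands.
Extension rate ≈ 1.2 / 30 = 0.040 mm/year.

0.040 mm/year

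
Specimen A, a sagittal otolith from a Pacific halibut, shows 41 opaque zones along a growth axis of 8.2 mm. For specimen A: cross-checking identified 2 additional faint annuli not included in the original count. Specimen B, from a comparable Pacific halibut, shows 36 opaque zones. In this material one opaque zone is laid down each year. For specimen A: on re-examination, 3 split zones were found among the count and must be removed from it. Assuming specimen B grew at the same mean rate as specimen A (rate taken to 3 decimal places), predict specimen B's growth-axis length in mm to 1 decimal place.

Specimen A: adjusted count: 41 − 3 + 2 = 40 opaque zones.
A: Mean rate = 8.2 mm / 40 years ≈ 0.205 mm/year.
For B, 0.205 mm/year × 36 years = 7.4 mm.

7.4 mm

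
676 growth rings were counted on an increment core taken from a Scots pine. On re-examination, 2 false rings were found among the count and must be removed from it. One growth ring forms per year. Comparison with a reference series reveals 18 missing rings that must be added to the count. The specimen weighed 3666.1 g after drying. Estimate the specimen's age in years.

After corrections the count is 676 − 2 + 18 = 692 growth rings.
One growth ring per year makes the duration 692 years.

692 years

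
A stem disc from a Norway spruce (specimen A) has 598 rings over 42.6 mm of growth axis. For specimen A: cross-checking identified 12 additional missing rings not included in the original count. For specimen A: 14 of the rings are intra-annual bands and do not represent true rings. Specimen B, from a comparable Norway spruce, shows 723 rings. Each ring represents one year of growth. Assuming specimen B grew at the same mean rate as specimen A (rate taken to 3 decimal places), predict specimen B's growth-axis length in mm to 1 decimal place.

51.3 mm

Specimen A: adjusted count: 598 − 14 + 12 = 596 rings.
A: 42.6 mm over 596 years gives 42.6 / 596 ≈ 0.071 mm per year.
Length of B = 0.071 × 723 = 51.3 mm.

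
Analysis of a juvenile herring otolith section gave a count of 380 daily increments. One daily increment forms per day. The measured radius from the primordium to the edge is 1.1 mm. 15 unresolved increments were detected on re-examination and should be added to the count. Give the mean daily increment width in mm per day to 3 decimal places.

0.003 mm per day

Adjusted count: 380 + 15 = 395 daily increments.
Mean rate = 1.1 mm / 395 days ≈ 0.003 mm per day.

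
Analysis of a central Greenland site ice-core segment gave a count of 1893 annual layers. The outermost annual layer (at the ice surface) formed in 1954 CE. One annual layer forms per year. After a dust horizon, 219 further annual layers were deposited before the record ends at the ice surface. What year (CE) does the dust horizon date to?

There are 219 annual layers younger than the dust horizon.
The annual layer at the ice surface is 1954 CE, so the dust horizon dates to 1954 − 219 = 1735 CE.

1735 CE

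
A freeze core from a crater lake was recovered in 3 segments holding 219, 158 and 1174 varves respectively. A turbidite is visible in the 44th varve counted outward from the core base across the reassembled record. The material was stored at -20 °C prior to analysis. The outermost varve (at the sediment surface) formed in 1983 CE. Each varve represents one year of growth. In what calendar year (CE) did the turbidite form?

476 CE

Total varves = 219 + 158 + 1174 = 1551.
The turbidite sits at varve 44 from the core base, so 1551 − 44 = 1507 varves formed after it.
1983 − 1507 = 476 CE.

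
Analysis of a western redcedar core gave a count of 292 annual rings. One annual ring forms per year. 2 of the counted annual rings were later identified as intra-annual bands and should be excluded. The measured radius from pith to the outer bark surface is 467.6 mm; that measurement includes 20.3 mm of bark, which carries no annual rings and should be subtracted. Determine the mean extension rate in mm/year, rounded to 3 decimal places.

Correcting the raw count gives 292 − 2 = 290 true annual rings.
Net length = 467.6 − 20.3 = 447.3 mm.
Mean rate = 447.3 mm / 290 years ≈ 1.542 mm/year.

1.542 mm/year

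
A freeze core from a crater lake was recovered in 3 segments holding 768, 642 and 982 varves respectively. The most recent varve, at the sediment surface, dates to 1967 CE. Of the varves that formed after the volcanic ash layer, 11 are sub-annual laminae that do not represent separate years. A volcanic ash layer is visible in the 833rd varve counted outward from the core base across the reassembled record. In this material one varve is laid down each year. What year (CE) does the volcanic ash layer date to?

Total varves = 768 + 642 + 982 = 2392.
Between varve 833 and the sediment surface there are 2392 − 833 = 1559 varves.
Removing the 11 false varves leaves 1559 − 11 = 1548 true varves beyond the volcanic ash layer.
Counting back 1548 years from 1967 CE places the volcanic ash layer in 1967 − 1548 = 419 CE.

419 CE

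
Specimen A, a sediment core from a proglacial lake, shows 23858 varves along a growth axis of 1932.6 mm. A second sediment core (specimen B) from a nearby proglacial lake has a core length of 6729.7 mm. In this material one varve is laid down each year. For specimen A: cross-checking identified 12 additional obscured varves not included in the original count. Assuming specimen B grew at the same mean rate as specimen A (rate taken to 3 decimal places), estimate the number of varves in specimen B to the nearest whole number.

83083 varves

Specimen A: true varve count = 23858 + 12 = 23870.
A: 1932.6 mm over 23870 years gives 1932.6 / 23870 ≈ 0.081 mm/yr.
Specimen B: 6729.7 mm / 0.081 mm per year = 83082.72 years ≈ 83083 varves.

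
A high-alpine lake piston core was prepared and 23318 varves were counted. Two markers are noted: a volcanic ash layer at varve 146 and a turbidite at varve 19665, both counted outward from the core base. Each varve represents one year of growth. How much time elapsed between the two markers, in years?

19519 years

Separation: 19665 − 146 = 19519 varves.
That is 19519 years at one varve per year.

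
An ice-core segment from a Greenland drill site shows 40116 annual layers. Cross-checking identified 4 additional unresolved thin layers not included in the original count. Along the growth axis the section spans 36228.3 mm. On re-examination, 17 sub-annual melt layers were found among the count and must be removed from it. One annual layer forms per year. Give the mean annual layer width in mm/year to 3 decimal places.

Correcting the raw count gives 40116 − 17 + 4 = 40103 true annual layers.
Mean rate = 36228.3 mm / 40103 years ≈ 0.903 mm/year.

0.903 mm/year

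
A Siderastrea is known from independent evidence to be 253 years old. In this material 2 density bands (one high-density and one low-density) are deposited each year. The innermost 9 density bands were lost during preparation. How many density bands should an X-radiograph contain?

Expected density bands: 253 × 2 = 506.
Less the 9 uncaptured density bands: 506 − 9 = 497.

497 density bands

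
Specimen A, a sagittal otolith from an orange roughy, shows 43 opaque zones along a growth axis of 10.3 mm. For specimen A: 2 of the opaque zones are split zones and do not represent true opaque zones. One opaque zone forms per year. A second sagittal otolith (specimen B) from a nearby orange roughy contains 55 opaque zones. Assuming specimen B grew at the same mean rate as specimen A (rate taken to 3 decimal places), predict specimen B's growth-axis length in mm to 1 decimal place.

13.8 mm

Specimen A: true opaque zone count = 43 − 2 = 41.
A: Extension rate ≈ 10.3 / 41 = 0.251 mm per year.
B's length ≈ 0.251 × 55 = 13.8 mm.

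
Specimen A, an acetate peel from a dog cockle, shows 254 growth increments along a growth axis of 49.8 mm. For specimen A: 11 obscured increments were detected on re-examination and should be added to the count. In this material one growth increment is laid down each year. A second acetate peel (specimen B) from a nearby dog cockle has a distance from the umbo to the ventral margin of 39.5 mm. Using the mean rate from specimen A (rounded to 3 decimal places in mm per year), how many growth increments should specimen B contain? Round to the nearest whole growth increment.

210 growth increments

Specimen A: true growth increment count = 254 + 11 = 265.
A: Extension rate ≈ 49.8 / 265 = 0.188 mm per year.
Specimen B: 39.5 mm / 0.188 mm per year = 210.11 years ≈ 210 growth increments.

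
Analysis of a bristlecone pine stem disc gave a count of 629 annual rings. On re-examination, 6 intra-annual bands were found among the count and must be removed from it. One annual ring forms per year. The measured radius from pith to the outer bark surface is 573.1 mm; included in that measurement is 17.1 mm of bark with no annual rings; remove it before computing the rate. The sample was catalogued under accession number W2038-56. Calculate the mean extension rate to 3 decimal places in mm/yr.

0.892 mm/yr

Correcting the raw count gives 629 − 6 = 623 true annual rings.
Removing the 17.1 mm offcut leaves 573.1 − 17.1 = 556.0 mm.
Extension rate ≈ 556.0 / 623 = 0.892 mm/yr.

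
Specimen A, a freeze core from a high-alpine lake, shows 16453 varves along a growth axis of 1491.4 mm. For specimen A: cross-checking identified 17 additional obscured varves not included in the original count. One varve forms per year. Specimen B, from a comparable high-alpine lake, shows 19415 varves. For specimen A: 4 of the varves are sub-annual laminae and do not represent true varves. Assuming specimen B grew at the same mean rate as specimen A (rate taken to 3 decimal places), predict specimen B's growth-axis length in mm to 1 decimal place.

1766.8 mm

Specimen A: adjusted count: 16453 − 4 + 17 = 16466 varves.
A: 1491.4 mm over 16466 years gives 1491.4 / 16466 ≈ 0.091 mm per year.
Length of B = 0.091 × 19415 = 1766.8 mm.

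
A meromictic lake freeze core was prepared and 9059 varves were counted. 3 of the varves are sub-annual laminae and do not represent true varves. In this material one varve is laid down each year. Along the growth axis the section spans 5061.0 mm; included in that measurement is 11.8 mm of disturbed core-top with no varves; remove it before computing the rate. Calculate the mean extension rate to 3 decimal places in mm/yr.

0.558 mm/yr

After corrections the count is 9059 − 3 = 9056 varves.
The growth record spans 5061.0 − 11.8 = 5049.2 mm.
Mean rate = 5049.2 mm / 9056 years ≈ 0.558 mm/yr.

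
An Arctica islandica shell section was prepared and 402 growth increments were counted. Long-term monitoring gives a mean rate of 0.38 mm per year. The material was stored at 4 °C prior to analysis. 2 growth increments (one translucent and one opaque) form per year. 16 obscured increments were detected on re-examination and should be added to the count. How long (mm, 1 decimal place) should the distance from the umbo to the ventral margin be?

Adjusted count: 402 + 16 = 418 growth increments.
418 growth increments at 2 per year is 418 / 2 = 209 years.
209 years at 0.38 mm/year gives 0.38 × 209 = 79.4 mm.

79.4 mm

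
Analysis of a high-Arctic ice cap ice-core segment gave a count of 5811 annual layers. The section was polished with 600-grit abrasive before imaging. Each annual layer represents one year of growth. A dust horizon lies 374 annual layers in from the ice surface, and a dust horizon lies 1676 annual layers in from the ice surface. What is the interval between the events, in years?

1302 years

1676 − 374 = 1302 annual layers lie between the two events.
At one annual layer per year, 1302 years elapsed between them.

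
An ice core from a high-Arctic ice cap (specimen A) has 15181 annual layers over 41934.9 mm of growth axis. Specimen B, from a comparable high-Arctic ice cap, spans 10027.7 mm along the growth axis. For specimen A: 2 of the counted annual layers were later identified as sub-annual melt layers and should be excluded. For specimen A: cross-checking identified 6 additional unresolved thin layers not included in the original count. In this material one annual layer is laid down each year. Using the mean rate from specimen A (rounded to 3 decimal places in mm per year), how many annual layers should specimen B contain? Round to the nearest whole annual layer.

Specimen A: correcting the raw count gives 15181 − 2 + 6 = 15185 true annual layers.
A: Mean rate = 41934.9 mm / 15185 years ≈ 2.762 mm/year.
For B, 10027.7 / 2.762 = 3630.59 years ≈ 3631 annual layers.

3631 annual layers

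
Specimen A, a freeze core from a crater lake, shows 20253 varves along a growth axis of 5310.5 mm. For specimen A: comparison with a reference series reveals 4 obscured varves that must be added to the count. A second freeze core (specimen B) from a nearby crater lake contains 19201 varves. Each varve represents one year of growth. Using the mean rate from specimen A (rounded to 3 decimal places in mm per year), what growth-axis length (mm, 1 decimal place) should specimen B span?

5030.7 mm

Specimen A: after corrections the count is 20253 + 4 = 20257 varves.
A: Mean rate = 5310.5 mm / 20257 years ≈ 0.262 mm/year.
B's length ≈ 0.262 × 19201 = 5030.7 mm.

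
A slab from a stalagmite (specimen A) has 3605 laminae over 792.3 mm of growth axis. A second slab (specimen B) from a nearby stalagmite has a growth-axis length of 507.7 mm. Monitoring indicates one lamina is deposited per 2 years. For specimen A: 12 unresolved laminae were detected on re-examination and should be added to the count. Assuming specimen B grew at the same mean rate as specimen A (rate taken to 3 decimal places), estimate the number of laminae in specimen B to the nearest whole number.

2308 laminae

Specimen A: correcting the raw count gives 3605 + 12 = 3617 true laminae.
Specimen A: multiplying by 2 years per lamina: 3617 × 2 = 7234 years.
A: Mean rate = 792.3 mm / 7234 years ≈ 0.110 mm/year.
Specimen B: 507.7 mm / 0.110 mm per year = 4615.45 years; at 2 years per lamina that is 4615.45 / 2 ≈ 2308 laminae.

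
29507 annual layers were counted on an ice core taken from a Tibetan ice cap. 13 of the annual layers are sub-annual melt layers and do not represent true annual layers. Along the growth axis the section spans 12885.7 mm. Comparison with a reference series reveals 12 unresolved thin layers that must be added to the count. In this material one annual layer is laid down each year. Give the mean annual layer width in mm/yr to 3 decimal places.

After corrections the count is 29507 − 13 + 12 = 29506 annual layers.
Mean rate = 12885.7 mm / 29506 years ≈ 0.437 mm/yr.

0.437 mm/yr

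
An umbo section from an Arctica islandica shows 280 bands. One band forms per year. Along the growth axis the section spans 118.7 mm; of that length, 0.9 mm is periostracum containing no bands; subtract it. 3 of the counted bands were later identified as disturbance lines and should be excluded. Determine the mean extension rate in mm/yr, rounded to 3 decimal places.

True band count = 280 − 3 = 277.
Removing the 0.9 mm offcut leaves 118.7 − 0.9 = 117.8 mm.
Mean rate = 117.8 mm / 277 years ≈ 0.425 mm/yr.

0.425 mm/yr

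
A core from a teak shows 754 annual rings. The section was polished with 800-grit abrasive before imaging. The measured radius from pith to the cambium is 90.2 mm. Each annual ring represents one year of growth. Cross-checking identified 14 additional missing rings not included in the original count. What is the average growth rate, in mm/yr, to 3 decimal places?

Adjusted count: 754 + 14 = 768 annual rings.
Mean rate = 90.2 mm / 768 years ≈ 0.117 mm/yr.

0.117 mm/yr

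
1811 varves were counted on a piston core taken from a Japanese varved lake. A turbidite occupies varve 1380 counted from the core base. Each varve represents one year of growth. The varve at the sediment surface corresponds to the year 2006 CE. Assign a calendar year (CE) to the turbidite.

1575 CE

The turbidite sits at varve 1380 from the core base, so 1811 − 1380 = 431 varves formed after it.
Counting back 431 years from 2006 CE places the turbidite in 2006 − 431 = 1575 CE.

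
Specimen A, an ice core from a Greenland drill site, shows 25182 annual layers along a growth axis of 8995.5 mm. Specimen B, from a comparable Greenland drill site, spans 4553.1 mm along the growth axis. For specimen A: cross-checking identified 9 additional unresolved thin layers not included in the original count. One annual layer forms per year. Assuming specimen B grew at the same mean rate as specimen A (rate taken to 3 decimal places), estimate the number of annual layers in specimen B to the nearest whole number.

12754 annual layers

Specimen A: after corrections the count is 25182 + 9 = 25191 annual layers.
A: 8995.5 mm over 25191 years gives 8995.5 / 25191 ≈ 0.357 mm/year.
For B, 4553.1 / 0.357 = 12753.78 years ≈ 12754 annual layers.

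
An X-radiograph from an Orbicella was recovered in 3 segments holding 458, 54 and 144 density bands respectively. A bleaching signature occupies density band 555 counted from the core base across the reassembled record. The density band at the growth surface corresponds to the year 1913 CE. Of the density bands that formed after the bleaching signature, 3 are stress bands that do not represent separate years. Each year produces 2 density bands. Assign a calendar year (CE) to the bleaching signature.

1864 CE

Total density bands = 458 + 54 + 144 = 656.
The bleaching signature sits at density band 555 from the core base, so 656 − 555 = 101 density bands formed after it.
Excluding 3 false density bands: 101 − 3 = 98.
Dividing by 2 density bands per year: 98 / 2 = 49 years.
The density band at the growth surface is 1913 CE, so the bleaching signature dates to 1913 − 49 = 1864 CE.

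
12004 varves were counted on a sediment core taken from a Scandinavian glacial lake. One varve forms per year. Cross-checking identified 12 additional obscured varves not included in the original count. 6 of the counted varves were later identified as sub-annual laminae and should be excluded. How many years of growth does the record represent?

After corrections the count is 12004 − 6 + 12 = 12010 varves.
With a one-to-one varve periodicity this is 12010 years.

12010 years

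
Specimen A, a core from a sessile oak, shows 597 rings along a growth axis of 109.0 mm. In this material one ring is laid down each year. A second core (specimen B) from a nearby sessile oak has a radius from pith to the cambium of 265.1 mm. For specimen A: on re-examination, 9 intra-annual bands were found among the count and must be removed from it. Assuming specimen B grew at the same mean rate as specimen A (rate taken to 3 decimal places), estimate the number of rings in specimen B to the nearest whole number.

1433 rings

Specimen A: true ring count = 597 − 9 = 588.
A: Mean rate = 109.0 mm / 588 years ≈ 0.185 mm per year.
For B, 265.1 / 0.185 = 1432.97 years ≈ 1433 rings.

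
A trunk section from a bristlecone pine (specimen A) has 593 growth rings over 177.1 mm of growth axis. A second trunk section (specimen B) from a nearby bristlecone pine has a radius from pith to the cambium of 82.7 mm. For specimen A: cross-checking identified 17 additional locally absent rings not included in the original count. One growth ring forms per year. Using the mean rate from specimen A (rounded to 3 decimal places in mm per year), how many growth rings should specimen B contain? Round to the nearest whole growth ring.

285 growth rings

Specimen A: true growth ring count = 593 + 17 = 610.
A: 177.1 mm over 610 years gives 177.1 / 610 ≈ 0.290 mm/year.
B spans 82.7 / 0.290 = 285.17 years ≈ 285 growth rings.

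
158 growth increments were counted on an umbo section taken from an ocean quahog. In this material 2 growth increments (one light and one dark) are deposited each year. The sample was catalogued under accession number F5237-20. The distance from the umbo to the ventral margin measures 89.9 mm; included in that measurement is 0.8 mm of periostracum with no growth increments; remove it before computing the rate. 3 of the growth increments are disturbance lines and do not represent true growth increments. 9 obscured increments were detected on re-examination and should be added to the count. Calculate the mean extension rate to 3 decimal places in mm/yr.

True growth increment count = 158 − 3 + 9 = 164.
With 2 growth increments per year, 164 / 2 = 82 years.
Net length = 89.9 − 0.8 = 89.1 mm.
89.1 mm over 82 years gives 89.1 / 82 ≈ 1.087 mm/yr.

1.087 mm/yr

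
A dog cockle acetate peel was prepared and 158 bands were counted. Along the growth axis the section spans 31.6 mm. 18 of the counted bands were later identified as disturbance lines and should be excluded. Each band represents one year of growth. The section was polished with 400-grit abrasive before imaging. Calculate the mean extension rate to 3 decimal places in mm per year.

After corrections the count is 158 − 18 = 140 bands.
31.6 mm over 140 years gives 31.6 / 140 ≈ 0.226 mm per year.

0.226 mm per year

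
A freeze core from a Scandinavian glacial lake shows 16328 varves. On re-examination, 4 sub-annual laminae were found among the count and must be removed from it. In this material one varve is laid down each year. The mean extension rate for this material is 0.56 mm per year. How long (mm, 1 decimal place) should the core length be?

Correcting the raw count gives 16328 − 4 = 16324 true varves.
16324 years at 0.56 mm/year gives 0.56 × 16324 = 9141.4 mm.

9141.4 mm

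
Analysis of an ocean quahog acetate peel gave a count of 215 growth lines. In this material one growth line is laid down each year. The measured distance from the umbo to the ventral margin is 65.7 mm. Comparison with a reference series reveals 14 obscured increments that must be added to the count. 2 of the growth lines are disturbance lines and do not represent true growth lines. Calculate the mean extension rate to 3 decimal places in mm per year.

True growth line count = 215 − 2 + 14 = 227.
Extension rate ≈ 65.7 / 227 = 0.289 mm per year.

0.289 mm per year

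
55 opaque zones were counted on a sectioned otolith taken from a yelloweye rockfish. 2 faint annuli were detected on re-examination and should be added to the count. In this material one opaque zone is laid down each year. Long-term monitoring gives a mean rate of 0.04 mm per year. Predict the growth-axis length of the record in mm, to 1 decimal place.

2.3 mm

Correcting the raw count gives 55 + 2 = 57 true opaque zones.
57 years at 0.04 mm/year gives 0.04 × 57 = 2.3 mm.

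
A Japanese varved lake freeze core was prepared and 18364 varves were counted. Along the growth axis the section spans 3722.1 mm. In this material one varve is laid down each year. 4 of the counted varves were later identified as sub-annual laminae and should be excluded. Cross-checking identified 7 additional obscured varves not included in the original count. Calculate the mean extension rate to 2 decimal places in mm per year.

0.20 mm per year

After corrections the count is 18364 − 4 + 7 = 18367 varves.
Mean rate = 3722.1 mm / 18367 years ≈ 0.20 mm per year.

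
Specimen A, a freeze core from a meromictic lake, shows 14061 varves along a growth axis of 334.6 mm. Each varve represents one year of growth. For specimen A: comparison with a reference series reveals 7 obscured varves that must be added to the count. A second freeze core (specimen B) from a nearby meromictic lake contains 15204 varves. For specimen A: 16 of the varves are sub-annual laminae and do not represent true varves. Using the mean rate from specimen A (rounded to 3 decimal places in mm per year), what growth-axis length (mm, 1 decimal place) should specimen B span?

Specimen A: adjusted count: 14061 − 16 + 7 = 14052 varves.
A: 334.6 mm over 14052 years gives 334.6 / 14052 ≈ 0.024 mm/year.
B's length ≈ 0.024 × 15204 = 364.9 mm.

364.9 mm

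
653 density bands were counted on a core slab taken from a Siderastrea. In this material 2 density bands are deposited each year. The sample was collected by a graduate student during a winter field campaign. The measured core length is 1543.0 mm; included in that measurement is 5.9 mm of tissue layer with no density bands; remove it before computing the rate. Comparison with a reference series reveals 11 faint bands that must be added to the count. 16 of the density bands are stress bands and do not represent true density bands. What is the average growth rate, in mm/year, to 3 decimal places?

4.744 mm/year

After corrections the count is 653 − 16 + 11 = 648 density bands.
648 density bands at 2 per year is 648 / 2 = 324 years.
Net length = 1543.0 − 5.9 = 1537.1 mm.
Mean rate = 1537.1 mm / 324 years ≈ 4.744 mm/year.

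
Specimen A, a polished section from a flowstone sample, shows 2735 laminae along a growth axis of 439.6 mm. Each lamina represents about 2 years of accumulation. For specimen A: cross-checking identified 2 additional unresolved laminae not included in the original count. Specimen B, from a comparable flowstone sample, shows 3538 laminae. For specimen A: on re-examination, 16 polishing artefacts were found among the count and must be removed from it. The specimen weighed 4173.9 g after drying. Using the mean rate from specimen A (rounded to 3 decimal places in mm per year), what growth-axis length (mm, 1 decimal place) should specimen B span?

Specimen A: after corrections the count is 2735 − 16 + 2 = 2721 laminae.
Specimen A: multiplying by 2 years per lamina: 2721 × 2 = 5442 years.
A: 439.6 mm over 5442 years gives 439.6 / 5442 ≈ 0.081 mm per year.
Specimen B: multiplying by 2 years per lamina: 3538 × 2 = 7076 years. For B, 0.081 mm/year × 7076 years = 573.2 mm.

573.2 mm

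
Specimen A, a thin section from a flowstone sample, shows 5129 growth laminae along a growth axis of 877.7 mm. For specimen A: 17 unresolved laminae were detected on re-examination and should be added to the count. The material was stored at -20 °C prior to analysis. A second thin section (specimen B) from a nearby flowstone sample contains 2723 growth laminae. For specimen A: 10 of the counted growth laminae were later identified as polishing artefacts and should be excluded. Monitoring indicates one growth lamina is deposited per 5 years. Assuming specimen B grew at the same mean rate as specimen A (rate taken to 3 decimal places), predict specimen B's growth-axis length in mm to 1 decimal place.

Specimen A: true growth lamina count = 5129 − 10 + 17 = 5136.
Specimen A: 5136 growth laminae at 5 years each span 5136 × 5 = 25680 years.
A: Extension rate ≈ 877.7 / 25680 = 0.034 mm/year.
Specimen B: multiplying by 5 years per growth lamina: 2723 × 5 = 13615 years. For B, 0.034 mm/year × 13615 years = 462.9 mm.

462.9 mm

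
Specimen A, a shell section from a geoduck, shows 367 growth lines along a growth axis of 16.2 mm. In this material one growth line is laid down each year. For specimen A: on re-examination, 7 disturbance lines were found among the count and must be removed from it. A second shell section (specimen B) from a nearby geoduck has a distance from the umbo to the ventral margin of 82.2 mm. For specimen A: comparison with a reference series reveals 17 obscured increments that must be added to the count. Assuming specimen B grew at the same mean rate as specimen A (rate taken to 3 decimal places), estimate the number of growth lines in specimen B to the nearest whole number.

Specimen A: adjusted count: 367 − 7 + 17 = 377 growth lines.
A: 16.2 mm over 377 years gives 16.2 / 377 ≈ 0.043 mm per year.
B spans 82.2 / 0.043 = 1911.63 years ≈ 1912 growth lines.

1912 growth lines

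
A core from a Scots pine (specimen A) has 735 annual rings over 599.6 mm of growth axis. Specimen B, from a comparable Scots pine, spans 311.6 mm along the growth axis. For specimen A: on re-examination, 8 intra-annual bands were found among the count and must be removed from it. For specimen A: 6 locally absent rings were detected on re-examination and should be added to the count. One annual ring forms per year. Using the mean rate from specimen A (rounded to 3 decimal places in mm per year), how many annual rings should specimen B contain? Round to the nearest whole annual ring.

381 annual rings

Specimen A: true annual ring count = 735 − 8 + 6 = 733.
A: Extension rate ≈ 599.6 / 733 = 0.818 mm/year.
For B, 311.6 / 0.818 = 380.93 years ≈ 381 annual rings.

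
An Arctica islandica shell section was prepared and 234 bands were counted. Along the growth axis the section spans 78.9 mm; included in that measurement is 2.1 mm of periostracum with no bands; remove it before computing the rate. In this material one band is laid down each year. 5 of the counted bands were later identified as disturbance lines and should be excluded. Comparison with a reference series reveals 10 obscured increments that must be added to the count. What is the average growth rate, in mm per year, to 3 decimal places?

After corrections the count is 234 − 5 + 10 = 239 bands.
Removing the 2.1 mm offcut leaves 78.9 − 2.1 = 76.8 mm.
76.8 mm over 239 years gives 76.8 / 239 ≈ 0.321 mm per year.

0.321 mm per year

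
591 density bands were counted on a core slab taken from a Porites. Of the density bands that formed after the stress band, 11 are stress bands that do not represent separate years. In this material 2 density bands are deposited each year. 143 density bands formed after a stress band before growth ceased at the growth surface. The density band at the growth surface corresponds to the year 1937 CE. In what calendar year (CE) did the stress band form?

143 density bands formed after the stress band.
143 − 11 false = 132 true density bands after the stress band.
With 2 density bands per year, 132 / 2 = 66 years.
1937 − 66 = 1871 CE.

1871 CE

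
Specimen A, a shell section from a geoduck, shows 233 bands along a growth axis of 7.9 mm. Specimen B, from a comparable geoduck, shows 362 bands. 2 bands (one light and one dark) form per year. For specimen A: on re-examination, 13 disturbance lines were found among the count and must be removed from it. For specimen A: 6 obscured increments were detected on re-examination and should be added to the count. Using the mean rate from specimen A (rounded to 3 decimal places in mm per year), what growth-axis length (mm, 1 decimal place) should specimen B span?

Specimen A: true band count = 233 − 13 + 6 = 226.
Specimen A: dividing by 2 bands per year: 226 / 2 = 113 years.
A: 7.9 mm over 113 years gives 7.9 / 113 ≈ 0.070 mm per year.
Specimen B: with 2 bands per year, 362 / 2 = 181 years. For B, 0.070 mm/year × 181 years = 12.7 mm.

12.7 mm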